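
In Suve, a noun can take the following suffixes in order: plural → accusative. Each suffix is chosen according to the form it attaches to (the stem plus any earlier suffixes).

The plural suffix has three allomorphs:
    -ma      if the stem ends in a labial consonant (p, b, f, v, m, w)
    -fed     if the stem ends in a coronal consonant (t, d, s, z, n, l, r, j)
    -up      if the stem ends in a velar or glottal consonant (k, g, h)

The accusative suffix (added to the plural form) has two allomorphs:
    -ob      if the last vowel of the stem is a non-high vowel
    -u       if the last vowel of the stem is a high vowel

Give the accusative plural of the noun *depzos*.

Since the final consonant of *depzos* is /s/ (coronal), it takes -fed, giving *depzosfed*.
Since the last vowel of the plural form *depzosfed* is /e/ (a non-high vowel), it takes -ob, giving *depzosfedob*.

depzosfedob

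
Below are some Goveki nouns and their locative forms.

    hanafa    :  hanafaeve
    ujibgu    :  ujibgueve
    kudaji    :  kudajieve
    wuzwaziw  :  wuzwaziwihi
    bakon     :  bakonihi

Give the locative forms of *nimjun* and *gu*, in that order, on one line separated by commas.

The alternation tracks the final sound of the stem — -ihi when the stem ends in a consonant (*wuzwaziw*, *bakon*); -eve when the stem ends in a vowel (*hanafa*, *ujibgu*, *kudaji*).
*nimjun*: final sound = /n/, a consonant → -ihi → *nimjunihi*.
The final sound of *gu* is /u/, which is a vowel, so the suffix is -eve, giving *gueve*.

nimjunihi, gueve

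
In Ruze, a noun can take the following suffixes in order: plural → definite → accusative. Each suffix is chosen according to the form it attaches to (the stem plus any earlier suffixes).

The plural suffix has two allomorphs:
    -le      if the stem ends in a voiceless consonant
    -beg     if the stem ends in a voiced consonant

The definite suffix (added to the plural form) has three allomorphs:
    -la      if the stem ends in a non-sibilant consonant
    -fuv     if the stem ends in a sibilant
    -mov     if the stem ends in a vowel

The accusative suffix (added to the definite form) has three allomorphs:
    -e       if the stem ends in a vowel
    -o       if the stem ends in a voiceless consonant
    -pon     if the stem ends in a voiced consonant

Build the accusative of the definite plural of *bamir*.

bamirbeglae

The final consonant of *bamir* is /r/, which is voiced, so the plural suffix is -beg, giving *bamirbeg*.
The final sound of the plural form *bamirbeg* is /g/, which is a non-sibilant consonant, so the definite suffix is -la, giving *bamirbegla*.
The definite form *bamirbegla*: final sound = /a/, a vowel → -e → *bamirbeglae*.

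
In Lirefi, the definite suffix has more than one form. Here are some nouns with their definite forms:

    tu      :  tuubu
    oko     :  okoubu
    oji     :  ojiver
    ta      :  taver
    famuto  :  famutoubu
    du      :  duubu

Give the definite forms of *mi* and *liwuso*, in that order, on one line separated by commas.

Looking at the last vowel of each stem: -ubu when the last vowel of the stem is a rounded vowel (*tu*, *oko*, *famuto*, *du*); -ver when the last vowel of the stem is an unrounded vowel (*oji*, *ta*).
The last vowel of *mi* is /i/, which is an unrounded vowel, so the suffix is -ver, giving *miver*.
The last vowel of *liwuso* is /o/, which is a rounded vowel, so the suffix is -ubu, giving *liwusoubu*.

miver, liwusoubu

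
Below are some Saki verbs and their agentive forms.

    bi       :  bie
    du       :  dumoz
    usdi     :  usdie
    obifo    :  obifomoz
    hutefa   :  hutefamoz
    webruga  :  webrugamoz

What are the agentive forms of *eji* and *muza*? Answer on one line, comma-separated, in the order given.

The pattern is front/back vowel harmony: -e when the last vowel of the stem is a front vowel (*bi*, *usdi*); -moz when the last vowel of the stem is a back vowel (*du*, *obifo*, *hutefa*, *webruga*).
*eji* — last vowel /i/ (a front vowel) → -e → *ejie*.
Since the last vowel of *muza* is /a/ (a back vowel), it takes -moz, giving *muzamoz*.

ejie, muzamoz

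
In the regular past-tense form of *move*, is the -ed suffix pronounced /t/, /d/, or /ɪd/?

The stem *move* ends in a voiced sound other than /d/.
The -ed suffix is realized as /ɪd/ after /t, d/; as /t/ after other voiceless consonants; and as /d/ after other voiced sounds.
So -ed on *move* is pronounced /d/.

/d/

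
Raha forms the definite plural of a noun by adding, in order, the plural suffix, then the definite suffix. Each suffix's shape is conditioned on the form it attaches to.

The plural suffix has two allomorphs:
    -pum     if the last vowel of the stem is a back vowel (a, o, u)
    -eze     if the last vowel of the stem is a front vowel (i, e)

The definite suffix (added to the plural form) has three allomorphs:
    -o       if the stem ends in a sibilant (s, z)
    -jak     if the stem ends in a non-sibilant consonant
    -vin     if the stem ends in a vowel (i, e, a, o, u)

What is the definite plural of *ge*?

The last vowel of *ge* is /e/, which is a front vowel, so the plural suffix is -eze, giving *geeze*.
The plural form *geeze* — final sound /e/ (a vowel) → -vin → *geezevin*.

geezevin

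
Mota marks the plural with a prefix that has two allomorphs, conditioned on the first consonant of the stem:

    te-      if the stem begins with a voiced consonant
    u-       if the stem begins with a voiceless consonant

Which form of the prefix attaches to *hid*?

*hid*: first consonant = /h/, voiceless → u-.

u-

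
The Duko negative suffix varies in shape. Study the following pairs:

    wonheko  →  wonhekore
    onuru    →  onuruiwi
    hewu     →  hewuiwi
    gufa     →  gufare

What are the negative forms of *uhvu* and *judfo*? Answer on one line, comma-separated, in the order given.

The pattern is height harmony: -iwi when the last vowel of the stem is a high vowel (*onuru*, *hewu*); -re when the last vowel of the stem is a non-high vowel (*wonheko*, *gufa*).
*uhvu* — last vowel /u/ (a high vowel) → -iwi → *uhvuiwi*.
Since the last vowel of *judfo* is /o/ (a non-high vowel), it takes -re, giving *judfore*.

uhvuiwi, judfore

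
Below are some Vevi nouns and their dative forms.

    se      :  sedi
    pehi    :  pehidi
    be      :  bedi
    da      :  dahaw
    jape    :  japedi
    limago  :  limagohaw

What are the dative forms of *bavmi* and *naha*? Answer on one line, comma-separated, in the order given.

The pattern is front/back vowel harmony: -di when the last vowel of the stem is a front vowel (*se*, *pehi*, *be*, *jape*); -haw when the last vowel of the stem is a back vowel (*da*, *limago*).
Since the last vowel of *bavmi* is /i/ (a front vowel), it takes -di, giving *bavmidi*.
*naha* — last vowel /a/ (a back vowel) → -haw → *nahahaw*.

bavmidi, nahahaw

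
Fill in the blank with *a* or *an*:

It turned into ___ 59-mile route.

The indefinite article is chosen by the initial *sound* of the following word, not its spelling.
The number *59* is spoken "fifty-…", beginning with /ˈfɪfti/ — a consonant sound.
So the article is *a*: It turned into a 59-mile route.

a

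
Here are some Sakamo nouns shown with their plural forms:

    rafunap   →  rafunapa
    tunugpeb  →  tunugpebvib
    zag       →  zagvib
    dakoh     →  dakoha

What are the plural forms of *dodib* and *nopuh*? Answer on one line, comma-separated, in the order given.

The suffix is conditioned by the final consonant: -a when the stem ends in a voiceless consonant (*rafunap*, *dakoh*); -vib when the stem ends in a voiced consonant (*tunugpeb*, *zag*).
Since the final consonant of *dodib* is /b/ (voiced), it takes -vib, giving *dodibvib*.
*nopuh* — final consonant /h/ (voiceless) → -a → *nopuha*.

dodibvib, nopuha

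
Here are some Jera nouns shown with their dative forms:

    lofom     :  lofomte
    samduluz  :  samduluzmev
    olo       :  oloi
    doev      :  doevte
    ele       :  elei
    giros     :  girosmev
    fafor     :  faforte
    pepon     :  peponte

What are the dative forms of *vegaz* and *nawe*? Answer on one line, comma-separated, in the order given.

The suffix is conditioned by the final sound: -mev when the stem ends in a sibilant (*samduluz*, *giros*); -te when the stem ends in a non-sibilant consonant (*lofom*, *doev*, *fafor*, *pepon*); -i when the stem ends in a vowel (*olo*, *ele*).
*vegaz*: final sound = /z/, a sibilant → -mev → *vegazmev*.
The final sound of *nawe* is /e/, which is a vowel, so the suffix is -i, giving *nawei*.

vegazmev, nawei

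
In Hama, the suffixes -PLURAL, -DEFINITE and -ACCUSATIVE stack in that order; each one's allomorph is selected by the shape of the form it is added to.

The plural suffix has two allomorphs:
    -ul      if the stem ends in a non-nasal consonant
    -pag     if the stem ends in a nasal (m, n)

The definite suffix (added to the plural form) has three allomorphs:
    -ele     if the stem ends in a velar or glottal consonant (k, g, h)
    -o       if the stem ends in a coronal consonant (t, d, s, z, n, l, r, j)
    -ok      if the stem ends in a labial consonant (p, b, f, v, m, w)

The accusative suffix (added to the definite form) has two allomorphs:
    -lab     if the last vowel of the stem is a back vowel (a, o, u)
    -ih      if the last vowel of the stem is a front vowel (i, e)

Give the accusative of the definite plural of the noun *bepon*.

beponpageleih

*bepon* — final consonant /n/ (a nasal) → -pag → *beponpag*.
The final consonant of the plural form *beponpag* is /g/, which is velar/glottal, so the definite suffix is -ele, giving *beponpagele*.
Since the last vowel of the definite form *beponpagele* is /e/ (a front vowel), it takes -ih, giving *beponpageleih*.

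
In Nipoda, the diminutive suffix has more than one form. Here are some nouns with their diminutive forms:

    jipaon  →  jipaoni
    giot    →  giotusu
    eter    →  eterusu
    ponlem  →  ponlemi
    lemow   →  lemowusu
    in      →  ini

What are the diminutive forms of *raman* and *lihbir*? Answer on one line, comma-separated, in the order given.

ramani, lihbirusu

The pattern is nasality of the final consonant: -i when the stem ends in a nasal (*jipaon*, *ponlem*, *in*); -usu when the stem ends in a non-nasal consonant (*giot*, *eter*, *lemow*).
*raman* — final consonant /n/ (a nasal) → -i → *ramani*.
*lihbir*: final consonant = /r/, non-nasal → -usu → *lihbirusu*.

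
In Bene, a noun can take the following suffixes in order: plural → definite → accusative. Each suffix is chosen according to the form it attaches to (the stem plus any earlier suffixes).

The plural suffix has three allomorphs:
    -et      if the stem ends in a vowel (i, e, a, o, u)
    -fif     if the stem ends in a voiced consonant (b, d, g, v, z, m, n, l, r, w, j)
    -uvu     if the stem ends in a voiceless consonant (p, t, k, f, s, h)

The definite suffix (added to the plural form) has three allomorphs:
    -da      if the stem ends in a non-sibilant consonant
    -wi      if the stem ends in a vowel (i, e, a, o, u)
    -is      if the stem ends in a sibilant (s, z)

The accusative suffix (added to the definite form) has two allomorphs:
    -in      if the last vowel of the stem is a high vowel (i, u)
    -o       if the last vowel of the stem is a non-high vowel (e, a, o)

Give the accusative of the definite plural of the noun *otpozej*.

*otpozej*: final sound = /j/, a voiced consonant → -fif → *otpozejfif*.
The plural form *otpozejfif* — final sound /f/ (a non-sibilant consonant) → -da → *otpozejfifda*.
The definite form *otpozejfifda*: last vowel = /a/, a non-high vowel → -o → *otpozejfifdao*.

otpozejfifdao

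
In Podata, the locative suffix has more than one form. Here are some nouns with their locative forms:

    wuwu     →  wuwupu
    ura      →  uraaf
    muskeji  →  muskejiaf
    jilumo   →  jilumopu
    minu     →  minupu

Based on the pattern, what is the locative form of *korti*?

kortiaf

The suffix is conditioned by the last vowel: -pu when the last vowel of the stem is a rounded vowel (*wuwu*, *jilumo*, *minu*); -af when the last vowel of the stem is an unrounded vowel (*ura*, *muskeji*).
Since the last vowel of *korti* is /i/ (an unrounded vowel), it takes -af, giving *kortiaf*.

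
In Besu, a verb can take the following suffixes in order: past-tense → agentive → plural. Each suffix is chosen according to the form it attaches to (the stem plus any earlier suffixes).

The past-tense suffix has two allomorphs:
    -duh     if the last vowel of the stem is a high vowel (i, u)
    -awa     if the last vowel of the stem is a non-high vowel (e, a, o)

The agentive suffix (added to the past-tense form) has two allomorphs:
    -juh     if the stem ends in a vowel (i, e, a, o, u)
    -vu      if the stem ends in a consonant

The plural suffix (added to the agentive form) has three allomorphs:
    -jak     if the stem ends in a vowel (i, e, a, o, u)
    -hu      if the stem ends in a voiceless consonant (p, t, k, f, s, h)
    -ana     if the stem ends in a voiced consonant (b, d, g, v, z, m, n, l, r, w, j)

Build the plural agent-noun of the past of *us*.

The last vowel of *us* is /u/, which is a high vowel, so the past-tense suffix is -duh, giving *usduh*.
Since the final sound of the past-tense form *usduh* is /h/ (a consonant), it takes -vu, giving *usduhvu*.
The agentive form *usduhvu*: final sound = /u/, a vowel → -jak → *usduhvujak*.

usduhvujak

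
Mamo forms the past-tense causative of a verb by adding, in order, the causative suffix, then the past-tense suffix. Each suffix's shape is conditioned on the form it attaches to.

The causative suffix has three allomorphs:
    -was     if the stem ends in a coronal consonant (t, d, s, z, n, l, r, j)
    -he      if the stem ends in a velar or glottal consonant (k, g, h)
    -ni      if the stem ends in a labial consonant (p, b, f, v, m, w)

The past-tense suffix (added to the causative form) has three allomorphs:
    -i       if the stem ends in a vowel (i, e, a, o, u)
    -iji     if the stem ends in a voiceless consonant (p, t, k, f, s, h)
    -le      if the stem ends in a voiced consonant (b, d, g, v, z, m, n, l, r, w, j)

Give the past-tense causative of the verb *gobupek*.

Since the final consonant of *gobupek* is /k/ (velar/glottal), it takes -he, giving *gobupekhe*.
Since the final sound of the causative form *gobupekhe* is /e/ (a vowel), it takes -i, giving *gobupekhei*.

gobupekhei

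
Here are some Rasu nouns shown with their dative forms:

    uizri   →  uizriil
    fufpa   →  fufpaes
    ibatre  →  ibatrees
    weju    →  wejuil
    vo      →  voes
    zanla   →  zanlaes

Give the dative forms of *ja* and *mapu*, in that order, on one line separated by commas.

jaes, mapuil

The pattern is height harmony: -il when the last vowel of the stem is a high vowel (*uizri*, *weju*); -es when the last vowel of the stem is a non-high vowel (*fufpa*, *ibatre*, *vo*, *zanla*).
Since the last vowel of *ja* is /a/ (a non-high vowel), it takes -es, giving *jaes*.
The last vowel of *mapu* is /u/, which is a high vowel, so the suffix is -il, giving *mapuil*.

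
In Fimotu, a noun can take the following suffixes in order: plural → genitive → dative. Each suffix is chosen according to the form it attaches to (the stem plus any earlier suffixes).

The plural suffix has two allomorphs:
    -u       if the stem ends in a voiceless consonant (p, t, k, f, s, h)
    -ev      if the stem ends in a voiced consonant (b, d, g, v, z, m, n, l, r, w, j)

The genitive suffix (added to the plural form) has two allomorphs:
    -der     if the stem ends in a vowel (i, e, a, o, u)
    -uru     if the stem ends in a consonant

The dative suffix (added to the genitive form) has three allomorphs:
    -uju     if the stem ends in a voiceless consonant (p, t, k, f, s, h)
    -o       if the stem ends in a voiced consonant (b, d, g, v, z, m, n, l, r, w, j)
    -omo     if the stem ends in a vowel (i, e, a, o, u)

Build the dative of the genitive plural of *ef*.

*ef*: final consonant = /f/, voiceless → -u → *efu*.
The plural form *efu*: final sound = /u/, a vowel → -der → *efuder*.
The final sound of the genitive form *efuder* is /r/, which is a voiced consonant, so the dative suffix is -o, giving *efudero*.

efudero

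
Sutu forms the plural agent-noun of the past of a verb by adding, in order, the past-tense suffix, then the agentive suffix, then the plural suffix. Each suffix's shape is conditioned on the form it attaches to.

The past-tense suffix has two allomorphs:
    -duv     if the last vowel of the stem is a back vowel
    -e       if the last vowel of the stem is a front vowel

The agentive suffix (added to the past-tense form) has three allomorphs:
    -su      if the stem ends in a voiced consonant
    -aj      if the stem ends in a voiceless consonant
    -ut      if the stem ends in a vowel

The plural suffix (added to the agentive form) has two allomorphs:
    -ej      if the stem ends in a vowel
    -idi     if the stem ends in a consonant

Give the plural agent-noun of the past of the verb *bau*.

bauduvsuej

Since the last vowel of *bau* is /u/ (a back vowel), it takes -duv, giving *bauduv*.
Since the final sound of the past-tense form *bauduv* is /v/ (a voiced consonant), it takes -su, giving *bauduvsu*.
The agentive form *bauduvsu* — final sound /u/ (a vowel) → -ej → *bauduvsuej*.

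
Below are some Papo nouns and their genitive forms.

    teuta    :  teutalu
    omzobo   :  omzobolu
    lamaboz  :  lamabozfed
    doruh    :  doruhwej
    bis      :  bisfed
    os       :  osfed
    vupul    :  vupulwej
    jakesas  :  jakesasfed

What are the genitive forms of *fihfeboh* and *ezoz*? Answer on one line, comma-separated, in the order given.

The suffix is conditioned by the final sound: -fed when the stem ends in a sibilant (*lamaboz*, *bis*, *os*, *jakesas*); -wej when the stem ends in a non-sibilant consonant (*doruh*, *vupul*); -lu when the stem ends in a vowel (*teuta*, *omzobo*).
*fihfeboh* — final sound /h/ (a non-sibilant consonant) → -wej → *fihfebohwej*.
Since the final sound of *ezoz* is /z/ (a sibilant), it takes -fed, giving *ezozfed*.

fihfebohwej, ezozfed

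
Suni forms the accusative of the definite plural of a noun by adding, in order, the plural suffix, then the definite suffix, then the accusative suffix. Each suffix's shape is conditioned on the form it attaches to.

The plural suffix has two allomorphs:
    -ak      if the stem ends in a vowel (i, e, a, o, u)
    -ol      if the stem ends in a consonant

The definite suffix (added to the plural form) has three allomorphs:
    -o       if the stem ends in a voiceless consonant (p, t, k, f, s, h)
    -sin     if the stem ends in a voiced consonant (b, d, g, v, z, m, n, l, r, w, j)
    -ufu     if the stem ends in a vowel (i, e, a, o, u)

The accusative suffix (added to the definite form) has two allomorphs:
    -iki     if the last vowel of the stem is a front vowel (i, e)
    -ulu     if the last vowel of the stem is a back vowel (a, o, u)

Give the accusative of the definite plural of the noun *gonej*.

*gonej* — final sound /j/ (a consonant) → -ol → *gonejol*.
The final sound of the plural form *gonejol* is /l/, which is a voiced consonant, so the definite suffix is -sin, giving *gonejolsin*.
The definite form *gonejolsin* — last vowel /i/ (a front vowel) → -iki → *gonejolsiniki*.

gonejolsiniki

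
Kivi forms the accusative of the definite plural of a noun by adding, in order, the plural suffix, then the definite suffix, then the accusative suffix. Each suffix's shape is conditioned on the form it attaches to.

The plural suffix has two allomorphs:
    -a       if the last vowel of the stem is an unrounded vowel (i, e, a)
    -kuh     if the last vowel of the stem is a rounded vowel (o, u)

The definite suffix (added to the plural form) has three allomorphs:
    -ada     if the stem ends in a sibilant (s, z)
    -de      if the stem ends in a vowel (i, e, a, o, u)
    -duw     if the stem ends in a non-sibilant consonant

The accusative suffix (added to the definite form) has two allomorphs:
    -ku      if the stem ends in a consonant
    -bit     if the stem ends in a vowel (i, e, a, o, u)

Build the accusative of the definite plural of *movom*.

movomkuhduwku

The last vowel of *movom* is /o/, which is a rounded vowel, so the plural suffix is -kuh, giving *movomkuh*.
The plural form *movomkuh* — final sound /h/ (a non-sibilant consonant) → -duw → *movomkuhduw*.
The definite form *movomkuhduw*: final sound = /w/, a consonant → -ku → *movomkuhduwku*.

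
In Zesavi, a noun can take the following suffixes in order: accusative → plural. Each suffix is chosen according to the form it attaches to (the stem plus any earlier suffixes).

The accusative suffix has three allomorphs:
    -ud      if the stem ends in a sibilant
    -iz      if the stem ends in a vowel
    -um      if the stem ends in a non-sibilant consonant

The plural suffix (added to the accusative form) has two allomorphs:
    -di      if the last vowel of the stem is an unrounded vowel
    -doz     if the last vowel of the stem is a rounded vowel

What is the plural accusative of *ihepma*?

ihepmaizdi

*ihepma*: final sound = /a/, a vowel → -iz → *ihepmaiz*.
The last vowel of the accusative form *ihepmaiz* is /i/, which is an unrounded vowel, so the plural suffix is -di, giving *ihepmaizdi*.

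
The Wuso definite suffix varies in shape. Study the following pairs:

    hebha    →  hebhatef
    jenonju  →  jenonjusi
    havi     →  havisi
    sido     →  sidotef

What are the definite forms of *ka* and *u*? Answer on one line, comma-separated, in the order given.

katef, usi

The pattern is height harmony: -si when the last vowel of the stem is a high vowel (*jenonju*, *havi*); -tef when the last vowel of the stem is a non-high vowel (*hebha*, *sido*).
The last vowel of *ka* is /a/, which is a non-high vowel, so the suffix is -tef, giving *katef*.
*u* — last vowel /u/ (a high vowel) → -si → *usi*.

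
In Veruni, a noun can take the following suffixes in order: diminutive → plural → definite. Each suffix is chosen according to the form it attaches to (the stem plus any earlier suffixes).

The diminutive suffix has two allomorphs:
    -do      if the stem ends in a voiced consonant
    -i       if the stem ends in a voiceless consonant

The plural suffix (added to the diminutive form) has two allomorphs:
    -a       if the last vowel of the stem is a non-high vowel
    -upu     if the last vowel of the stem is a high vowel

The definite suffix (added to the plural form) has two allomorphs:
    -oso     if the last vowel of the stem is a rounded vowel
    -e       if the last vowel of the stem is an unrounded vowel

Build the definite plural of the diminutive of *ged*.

geddoae

Since the final consonant of *ged* is /d/ (voiced), it takes -do, giving *geddo*.
Since the last vowel of the diminutive form *geddo* is /o/ (a non-high vowel), it takes -a, giving *geddoa*.
The plural form *geddoa*: last vowel = /a/, an unrounded vowel → -e → *geddoae*.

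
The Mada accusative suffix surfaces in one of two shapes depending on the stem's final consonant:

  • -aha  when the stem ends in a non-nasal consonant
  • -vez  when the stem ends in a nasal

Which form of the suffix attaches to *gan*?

-vez

Since the final consonant of *gan* is /n/ (a nasal), it takes -vez.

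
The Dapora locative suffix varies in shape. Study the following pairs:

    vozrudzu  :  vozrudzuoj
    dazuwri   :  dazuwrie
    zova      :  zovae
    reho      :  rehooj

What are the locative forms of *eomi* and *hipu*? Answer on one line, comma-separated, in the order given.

eomie, hipuoj

The alternation tracks the last vowel of the stem — -oj when the last vowel of the stem is a rounded vowel (*vozrudzu*, *reho*); -e when the last vowel of the stem is an unrounded vowel (*dazuwri*, *zova*).
*eomi*: last vowel = /i/, an unrounded vowel → -e → *eomie*.
Since the last vowel of *hipu* is /u/ (a rounded vowel), it takes -oj, giving *hipuoj*.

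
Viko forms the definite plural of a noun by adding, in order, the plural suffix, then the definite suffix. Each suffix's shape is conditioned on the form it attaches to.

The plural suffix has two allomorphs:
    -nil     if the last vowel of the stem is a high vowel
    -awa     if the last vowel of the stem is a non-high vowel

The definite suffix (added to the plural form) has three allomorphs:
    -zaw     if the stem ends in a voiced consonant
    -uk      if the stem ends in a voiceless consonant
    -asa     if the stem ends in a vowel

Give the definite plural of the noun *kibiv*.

kibivnilzaw

*kibiv* — last vowel /i/ (a high vowel) → -nil → *kibivnil*.
The plural form *kibivnil*: final sound = /l/, a voiced consonant → -zaw → *kibivnilzaw*.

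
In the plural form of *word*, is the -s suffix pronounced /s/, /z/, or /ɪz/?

The stem *word* ends in a voiced non-sibilant sound.
The plural suffix surfaces as /ɪz/ after sibilants, /s/ after other voiceless consonants, and /z/ after other voiced sounds.
So the plural -s on *word* is pronounced /z/.

/z/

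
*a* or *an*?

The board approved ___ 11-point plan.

an

The indefinite article is chosen by the initial *sound* of the following word, not its spelling.
The number *11* is spoken "eleven", beginning with /ɪˈlɛvən/ — a vowel sound.
So the article is *an*: The board approved an 11-point plan.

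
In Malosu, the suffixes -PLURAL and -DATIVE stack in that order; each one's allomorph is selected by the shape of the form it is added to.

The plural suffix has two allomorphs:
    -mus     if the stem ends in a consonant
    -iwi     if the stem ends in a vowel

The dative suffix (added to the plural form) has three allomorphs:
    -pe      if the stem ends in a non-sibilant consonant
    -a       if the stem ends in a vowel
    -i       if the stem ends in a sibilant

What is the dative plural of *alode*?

alodeiwia

*alode*: final sound = /e/, a vowel → -iwi → *alodeiwi*.
The plural form *alodeiwi* — final sound /i/ (a vowel) → -a → *alodeiwia*.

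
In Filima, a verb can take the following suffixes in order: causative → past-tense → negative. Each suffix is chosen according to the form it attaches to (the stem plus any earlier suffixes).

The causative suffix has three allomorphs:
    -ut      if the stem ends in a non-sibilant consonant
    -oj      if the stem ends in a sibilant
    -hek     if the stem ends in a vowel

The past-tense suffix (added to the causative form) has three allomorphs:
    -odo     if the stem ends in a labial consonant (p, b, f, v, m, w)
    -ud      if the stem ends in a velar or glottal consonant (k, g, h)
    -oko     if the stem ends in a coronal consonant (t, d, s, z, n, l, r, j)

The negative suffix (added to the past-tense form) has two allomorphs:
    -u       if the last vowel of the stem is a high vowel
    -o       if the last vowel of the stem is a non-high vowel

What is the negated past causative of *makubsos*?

makubsosojokoo

*makubsos*: final sound = /s/, a sibilant → -oj → *makubsosoj*.
The final consonant of the causative form *makubsosoj* is /j/, which is coronal, so the past-tense suffix is -oko, giving *makubsosojoko*.
The past-tense form *makubsosojoko*: last vowel = /o/, a non-high vowel → -o → *makubsosojokoo*.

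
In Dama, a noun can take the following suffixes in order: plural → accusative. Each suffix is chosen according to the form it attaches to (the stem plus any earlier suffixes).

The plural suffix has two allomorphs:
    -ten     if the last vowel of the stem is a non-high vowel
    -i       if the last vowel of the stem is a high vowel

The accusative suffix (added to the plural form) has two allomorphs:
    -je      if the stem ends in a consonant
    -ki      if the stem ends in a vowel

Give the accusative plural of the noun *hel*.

The last vowel of *hel* is /e/, which is a non-high vowel, so the plural suffix is -ten, giving *helten*.
The plural form *helten*: final sound = /n/, a consonant → -je → *heltenje*.

heltenje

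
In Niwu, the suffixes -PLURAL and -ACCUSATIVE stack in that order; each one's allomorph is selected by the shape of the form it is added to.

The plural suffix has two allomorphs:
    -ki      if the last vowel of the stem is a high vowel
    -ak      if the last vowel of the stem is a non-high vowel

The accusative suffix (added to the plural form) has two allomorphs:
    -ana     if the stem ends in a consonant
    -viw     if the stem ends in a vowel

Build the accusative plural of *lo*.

*lo* — last vowel /o/ (a non-high vowel) → -ak → *loak*.
The final sound of the plural form *loak* is /k/, which is a consonant, so the accusative suffix is -ana, giving *loakana*.

loakana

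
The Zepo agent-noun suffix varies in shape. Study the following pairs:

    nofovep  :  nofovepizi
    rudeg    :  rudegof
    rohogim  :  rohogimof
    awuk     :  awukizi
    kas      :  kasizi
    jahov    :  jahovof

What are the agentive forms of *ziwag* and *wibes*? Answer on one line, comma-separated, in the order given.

The suffix is conditioned by the final consonant: -izi when the stem ends in a voiceless consonant (*nofovep*, *awuk*, *kas*); -of when the stem ends in a voiced consonant (*rudeg*, *rohogim*, *jahov*).
The final consonant of *ziwag* is /g/, which is voiced, so the suffix is -of, giving *ziwagof*.
The final consonant of *wibes* is /s/, which is voiceless, so the suffix is -izi, giving *wibesizi*.

ziwagof, wibesizi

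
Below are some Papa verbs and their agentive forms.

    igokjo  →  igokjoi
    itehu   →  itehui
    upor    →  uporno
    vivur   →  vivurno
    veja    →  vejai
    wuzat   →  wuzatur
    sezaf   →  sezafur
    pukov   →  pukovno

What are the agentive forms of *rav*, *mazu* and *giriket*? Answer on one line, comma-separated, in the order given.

The pattern is voicing of the final sound: -ur when the stem ends in a voiceless consonant (*wuzat*, *sezaf*); -no when the stem ends in a voiced consonant (*upor*, *vivur*, *pukov*); -i when the stem ends in a vowel (*igokjo*, *itehu*, *veja*).
Since the final sound of *rav* is /v/ (a voiced consonant), it takes -no, giving *ravno*.
*mazu*: final sound = /u/, a vowel → -i → *mazui*.
Since the final sound of *giriket* is /t/ (a voiceless consonant), it takes -ur, giving *giriketur*.

ravno, mazui, giriketur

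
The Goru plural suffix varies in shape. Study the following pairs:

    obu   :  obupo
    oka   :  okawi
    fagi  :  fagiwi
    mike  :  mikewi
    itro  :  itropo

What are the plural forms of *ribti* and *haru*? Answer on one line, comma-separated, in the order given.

Looking at the last vowel of each stem: -po when the last vowel of the stem is a rounded vowel (*obu*, *itro*); -wi when the last vowel of the stem is an unrounded vowel (*oka*, *fagi*, *mike*).
*ribti*: last vowel = /i/, an unrounded vowel → -wi → *ribtiwi*.
The last vowel of *haru* is /u/, which is a rounded vowel, so the suffix is -po, giving *harupo*.

ribtiwi, harupo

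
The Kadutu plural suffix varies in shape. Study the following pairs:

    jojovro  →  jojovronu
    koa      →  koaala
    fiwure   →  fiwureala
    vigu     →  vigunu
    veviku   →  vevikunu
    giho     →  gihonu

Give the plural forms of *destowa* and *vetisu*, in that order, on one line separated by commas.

The alternation tracks the last vowel of the stem — -nu when the last vowel of the stem is a rounded vowel (*jojovro*, *vigu*, *veviku*, *giho*); -ala when the last vowel of the stem is an unrounded vowel (*koa*, *fiwure*).
*destowa* — last vowel /a/ (an unrounded vowel) → -ala → *destowaala*.
Since the last vowel of *vetisu* is /u/ (a rounded vowel), it takes -nu, giving *vetisunu*.

destowaala, vetisunu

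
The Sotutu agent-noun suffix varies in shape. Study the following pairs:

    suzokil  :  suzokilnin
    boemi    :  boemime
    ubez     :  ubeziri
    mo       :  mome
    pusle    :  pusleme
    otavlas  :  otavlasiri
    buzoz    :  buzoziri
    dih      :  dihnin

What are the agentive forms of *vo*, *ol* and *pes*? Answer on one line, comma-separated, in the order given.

The alternation tracks the final sound of the stem — -iri when the stem ends in a sibilant (*ubez*, *otavlas*, *buzoz*); -nin when the stem ends in a non-sibilant consonant (*suzokil*, *dih*); -me when the stem ends in a vowel (*boemi*, *mo*, *pusle*).
Since the final sound of *vo* is /o/ (a vowel), it takes -me, giving *vome*.
The final sound of *ol* is /l/, which is a non-sibilant consonant, so the suffix is -nin, giving *olnin*.
*pes* — final sound /s/ (a sibilant) → -iri → *pesiri*.

vome, olnin, pesiri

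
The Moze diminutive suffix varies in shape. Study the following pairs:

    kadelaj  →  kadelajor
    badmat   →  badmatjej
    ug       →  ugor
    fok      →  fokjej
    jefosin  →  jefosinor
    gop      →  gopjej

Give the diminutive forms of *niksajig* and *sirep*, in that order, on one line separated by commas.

niksajigor, sirepjej

Looking at the final consonant of each stem: -jej when the stem ends in a voiceless consonant (*badmat*, *fok*, *gop*); -or when the stem ends in a voiced consonant (*kadelaj*, *ug*, *jefosin*).
Since the final consonant of *niksajig* is /g/ (voiced), it takes -or, giving *niksajigor*.
*sirep*: final consonant = /p/, voiceless → -jej → *sirepjej*.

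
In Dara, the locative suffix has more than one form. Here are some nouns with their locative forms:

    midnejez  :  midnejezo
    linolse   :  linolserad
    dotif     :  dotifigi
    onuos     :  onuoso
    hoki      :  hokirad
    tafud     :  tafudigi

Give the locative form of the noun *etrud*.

etrudigi

The pattern is sibilance of the final sound: -o when the stem ends in a sibilant (*midnejez*, *onuos*); -igi when the stem ends in a non-sibilant consonant (*dotif*, *tafud*); -rad when the stem ends in a vowel (*linolse*, *hoki*).
Since the final sound of *etrud* is /d/ (a non-sibilant consonant), it takes -igi, giving *etrudigi*.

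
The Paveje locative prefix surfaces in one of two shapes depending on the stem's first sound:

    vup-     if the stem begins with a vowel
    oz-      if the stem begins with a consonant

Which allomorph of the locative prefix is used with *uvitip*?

Since the first sound of *uvitip* is /u/ (a vowel), it takes vup-.

vup-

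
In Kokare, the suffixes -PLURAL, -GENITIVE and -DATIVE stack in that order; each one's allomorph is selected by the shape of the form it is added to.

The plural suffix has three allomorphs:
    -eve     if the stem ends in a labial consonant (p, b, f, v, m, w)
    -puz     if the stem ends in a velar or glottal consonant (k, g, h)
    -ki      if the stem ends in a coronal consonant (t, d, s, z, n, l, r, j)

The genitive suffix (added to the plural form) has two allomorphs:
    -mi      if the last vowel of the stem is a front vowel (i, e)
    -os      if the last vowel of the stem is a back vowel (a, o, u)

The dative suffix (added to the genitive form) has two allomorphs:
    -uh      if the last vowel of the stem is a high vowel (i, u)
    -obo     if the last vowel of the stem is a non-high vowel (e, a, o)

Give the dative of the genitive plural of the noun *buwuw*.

Since the final consonant of *buwuw* is /w/ (labial), it takes -eve, giving *buwuweve*.
The plural form *buwuweve* — last vowel /e/ (a front vowel) → -mi → *buwuwevemi*.
The genitive form *buwuwevemi*: last vowel = /i/, a high vowel → -uh → *buwuwevemiuh*.

buwuwevemiuh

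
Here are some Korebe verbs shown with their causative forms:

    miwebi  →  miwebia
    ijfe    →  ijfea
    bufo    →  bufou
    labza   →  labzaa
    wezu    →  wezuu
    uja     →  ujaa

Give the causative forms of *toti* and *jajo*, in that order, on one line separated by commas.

The pattern is rounding harmony: -u when the last vowel of the stem is a rounded vowel (*bufo*, *wezu*); -a when the last vowel of the stem is an unrounded vowel (*miwebi*, *ijfe*, *labza*, *uja*).
*toti* — last vowel /i/ (an unrounded vowel) → -a → *totia*.
Since the last vowel of *jajo* is /o/ (a rounded vowel), it takes -u, giving *jajou*.

totia, jajou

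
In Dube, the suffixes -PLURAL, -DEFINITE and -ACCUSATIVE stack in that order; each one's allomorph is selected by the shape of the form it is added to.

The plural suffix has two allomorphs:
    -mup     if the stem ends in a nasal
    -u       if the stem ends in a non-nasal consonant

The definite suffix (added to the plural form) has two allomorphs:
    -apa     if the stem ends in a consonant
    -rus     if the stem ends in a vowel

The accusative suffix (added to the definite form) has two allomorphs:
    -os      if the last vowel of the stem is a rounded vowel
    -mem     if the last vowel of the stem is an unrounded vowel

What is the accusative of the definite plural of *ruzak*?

*ruzak*: final consonant = /k/, non-nasal → -u → *ruzaku*.
Since the final sound of the plural form *ruzaku* is /u/ (a vowel), it takes -rus, giving *ruzakurus*.
The definite form *ruzakurus*: last vowel = /u/, a rounded vowel → -os → *ruzakurusos*.

ruzakurusos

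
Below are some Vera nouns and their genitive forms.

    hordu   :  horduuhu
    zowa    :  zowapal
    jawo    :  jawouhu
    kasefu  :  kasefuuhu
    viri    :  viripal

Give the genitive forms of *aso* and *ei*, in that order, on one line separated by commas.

asouhu, eipal

The suffix is conditioned by the last vowel: -uhu when the last vowel of the stem is a rounded vowel (*hordu*, *jawo*, *kasefu*); -pal when the last vowel of the stem is an unrounded vowel (*zowa*, *viri*).
Since the last vowel of *aso* is /o/ (a rounded vowel), it takes -uhu, giving *asouhu*.
Since the last vowel of *ei* is /i/ (an unrounded vowel), it takes -pal, giving *eipal*.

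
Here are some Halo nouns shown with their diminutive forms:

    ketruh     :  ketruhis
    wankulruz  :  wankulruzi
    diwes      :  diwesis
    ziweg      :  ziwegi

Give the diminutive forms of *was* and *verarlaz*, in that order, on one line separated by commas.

wasis, verarlazi

Looking at the final consonant of each stem: -is when the stem ends in a voiceless consonant (*ketruh*, *diwes*); -i when the stem ends in a voiced consonant (*wankulruz*, *ziweg*).
The final consonant of *was* is /s/, which is voiceless, so the suffix is -is, giving *wasis*.
The final consonant of *verarlaz* is /z/, which is voiced, so the suffix is -i, giving *verarlazi*.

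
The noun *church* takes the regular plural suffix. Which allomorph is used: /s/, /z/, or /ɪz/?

The stem *church* ends in a sibilant (/s, z, ʃ, ʒ, tʃ, dʒ/).
The plural suffix surfaces as /ɪz/ after sibilants, /s/ after other voiceless consonants, and /z/ after other voiced sounds.
So the plural -s on *church* is pronounced /ɪz/.

/ɪz/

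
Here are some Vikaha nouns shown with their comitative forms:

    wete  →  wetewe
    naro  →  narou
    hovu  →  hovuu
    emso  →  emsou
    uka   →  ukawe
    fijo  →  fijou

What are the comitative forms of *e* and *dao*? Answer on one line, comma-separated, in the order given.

ewe, daou

Looking at the last vowel of each stem: -u when the last vowel of the stem is a rounded vowel (*naro*, *hovu*, *emso*, *fijo*); -we when the last vowel of the stem is an unrounded vowel (*wete*, *uka*).
The last vowel of *e* is /e/, which is an unrounded vowel, so the suffix is -we, giving *ewe*.
Since the last vowel of *dao* is /o/ (a rounded vowel), it takes -u, giving *daou*.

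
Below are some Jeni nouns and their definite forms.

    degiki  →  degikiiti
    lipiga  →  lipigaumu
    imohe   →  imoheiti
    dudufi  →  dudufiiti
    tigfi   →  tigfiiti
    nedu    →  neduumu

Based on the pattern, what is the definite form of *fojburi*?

fojburiiti

The pattern is front/back vowel harmony: -iti when the last vowel of the stem is a front vowel (*degiki*, *imohe*, *dudufi*, *tigfi*); -umu when the last vowel of the stem is a back vowel (*lipiga*, *nedu*).
*fojburi*: last vowel = /i/, a front vowel → -iti → *fojburiiti*.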